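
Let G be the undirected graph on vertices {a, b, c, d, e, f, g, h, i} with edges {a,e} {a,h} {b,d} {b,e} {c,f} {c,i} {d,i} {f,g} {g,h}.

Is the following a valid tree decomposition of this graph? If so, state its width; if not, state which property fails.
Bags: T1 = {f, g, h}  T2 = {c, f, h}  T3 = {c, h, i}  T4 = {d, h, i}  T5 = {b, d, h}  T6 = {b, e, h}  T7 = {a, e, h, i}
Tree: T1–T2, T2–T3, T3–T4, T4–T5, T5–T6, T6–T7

No — bags containing vertex i are not connected in the tree.

A tree decomposition must satisfy three properties: every vertex lies in some bag; for every edge, both endpoints lie together in some bag; and for every vertex, the bags containing it form a connected subtree. Here bags containing vertex i are not connected in the tree, so the decomposition is invalid.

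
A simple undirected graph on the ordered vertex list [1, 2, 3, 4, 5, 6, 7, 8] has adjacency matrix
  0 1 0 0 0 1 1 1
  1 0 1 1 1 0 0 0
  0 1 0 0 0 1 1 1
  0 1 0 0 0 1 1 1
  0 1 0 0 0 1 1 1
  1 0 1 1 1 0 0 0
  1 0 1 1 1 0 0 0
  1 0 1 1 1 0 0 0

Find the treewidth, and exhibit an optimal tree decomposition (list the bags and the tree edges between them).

Treewidth 4.
Bags: B1 = {2, 5, 6, 7, 8}  B2 = {2, 3, 6, 7, 8}  B3 = {2, 4, 6, 7, 8}  B4 = {1, 2, 6, 7, 8}
Tree: B1–B2, B2–B3, B3–B4

Each bag holds 5 vertices, so the decomposition has width 4, which upper-bounds the treewidth. For the lower bound: the 5 vertex sets {2,5}, {3,6}, {4,8}, {7}, {1} are disjoint, each induces a connected subgraph, and every pair is joined by at least one edge of G. Contracting each set to a single vertex therefore yields K_{5} as a minor, and since treewidth is minor-monotone, tw(G) ≥ tw(K_{5}) = 4. Hence tw(G) = 4 exactly.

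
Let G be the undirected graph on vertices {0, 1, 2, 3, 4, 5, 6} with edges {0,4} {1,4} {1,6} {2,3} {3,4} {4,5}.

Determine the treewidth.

1

A width-1 tree decomposition is:
Bags: B1 = {3, 4}  B2 = {2, 3}  B3 = {4, 5}  B4 = {1, 4}  B5 = {0, 4}  B6 = {1, 6}
Tree: B1–B2, B1–B3, B3–B4, B4–B5, B4–B6
The largest bag has 2 vertices, giving width 1; this decomposition certifies tw(G) ≤ 1. G has an edge, so its treewidth is at least 1. Combining the bounds, tw(G) = 1.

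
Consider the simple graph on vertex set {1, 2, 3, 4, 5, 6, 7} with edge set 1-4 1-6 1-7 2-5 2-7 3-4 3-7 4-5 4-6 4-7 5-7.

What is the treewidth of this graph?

A width-2 tree decomposition is:
Bags: B1 = {1, 4, 6}  B2 = {1, 4, 7}  B3 = {4, 5, 7}  B4 = {3, 4, 7}  B5 = {2, 5, 7}
Tree: B1–B2, B2–B3, B2–B4, B3–B5
Every bag has size at most 3, so the width is 3 − 1 = 2 and tw(G) ≤ 2. Conversely, {2, 5, 7} is a clique of size 3, and the vertices of any clique must share a bag in every tree decomposition; so some bag has ≥ 3 vertices and tw(G) ≥ 2. Hence tw(G) = 2 exactly.

2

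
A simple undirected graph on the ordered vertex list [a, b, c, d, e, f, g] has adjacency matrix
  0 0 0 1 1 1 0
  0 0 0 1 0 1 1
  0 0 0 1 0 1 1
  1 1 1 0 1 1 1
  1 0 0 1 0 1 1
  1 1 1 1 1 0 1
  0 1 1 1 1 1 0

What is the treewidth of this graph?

3

A width-3 tree decomposition is:
Bags: B1 = {b, d, f, g}  B2 = {c, d, f, g}  B3 = {d, e, f, g}  B4 = {a, d, e, f}
Tree: B1–B2, B2–B3, B3–B4
Each bag holds 4 vertices, so the decomposition has width 3, which upper-bounds the treewidth. Conversely, {d, e, f, g} is a clique of size 4, and the vertices of any clique must share a bag in every tree decomposition; so some bag has ≥ 4 vertices and tw(G) ≥ 3. The upper and lower bounds meet at 3, so that is the treewidth.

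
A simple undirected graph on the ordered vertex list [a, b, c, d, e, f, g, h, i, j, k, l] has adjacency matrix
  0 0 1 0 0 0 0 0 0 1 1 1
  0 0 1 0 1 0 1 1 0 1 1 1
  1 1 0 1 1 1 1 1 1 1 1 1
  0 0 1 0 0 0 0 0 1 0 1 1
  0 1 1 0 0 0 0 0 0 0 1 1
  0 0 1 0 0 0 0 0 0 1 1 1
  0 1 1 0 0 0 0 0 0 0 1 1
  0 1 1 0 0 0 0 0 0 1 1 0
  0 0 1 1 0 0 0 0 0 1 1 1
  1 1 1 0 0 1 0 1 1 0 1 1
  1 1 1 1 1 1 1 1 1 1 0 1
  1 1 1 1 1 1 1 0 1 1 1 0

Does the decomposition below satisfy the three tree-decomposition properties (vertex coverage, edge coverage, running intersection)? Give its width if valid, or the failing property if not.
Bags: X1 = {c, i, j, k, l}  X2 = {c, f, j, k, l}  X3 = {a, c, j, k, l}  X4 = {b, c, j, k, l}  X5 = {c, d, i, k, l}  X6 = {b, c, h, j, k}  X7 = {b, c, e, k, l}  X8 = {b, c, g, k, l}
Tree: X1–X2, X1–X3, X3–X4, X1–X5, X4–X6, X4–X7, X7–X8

Yes; width 4.

Vertex coverage: the bags together contain {a, b, c, d, e, f, g, h, i, j, k, l}, the full vertex set. Edge coverage: each edge of G has both endpoints in at least one bag. Running intersection: for every vertex, the bags containing it form a connected subtree. All three properties hold, so this is a valid tree decomposition of width max|bag| − 1 = 4, and hence tw(G) ≤ 4.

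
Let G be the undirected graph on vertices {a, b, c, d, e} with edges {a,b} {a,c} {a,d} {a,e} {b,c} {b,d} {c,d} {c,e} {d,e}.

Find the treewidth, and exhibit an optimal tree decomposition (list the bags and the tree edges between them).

Treewidth 3.
One optimal decomposition is:
Bags: B1 = {a, b, c, d}  B2 = {a, c, d, e}
Tree: B1–B2

Every bag has size at most 4, so the width is 4 − 1 = 3 and tw(G) ≤ 3. For the lower bound, the 4 vertices {a, c, d, e} are pairwise adjacent, and any tree decomposition puts a clique entirely inside one bag — forcing width ≥ 3. Hence tw(G) = 3 exactly.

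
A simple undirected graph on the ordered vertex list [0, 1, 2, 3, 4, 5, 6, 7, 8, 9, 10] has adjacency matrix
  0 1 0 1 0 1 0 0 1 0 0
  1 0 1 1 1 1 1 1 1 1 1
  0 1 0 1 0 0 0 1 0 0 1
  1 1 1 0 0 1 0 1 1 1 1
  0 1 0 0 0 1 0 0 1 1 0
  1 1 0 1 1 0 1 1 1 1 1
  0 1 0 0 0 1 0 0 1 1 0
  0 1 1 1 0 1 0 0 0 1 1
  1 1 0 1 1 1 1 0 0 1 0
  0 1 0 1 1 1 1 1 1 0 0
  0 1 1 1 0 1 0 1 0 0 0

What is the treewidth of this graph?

A width-4 tree decomposition is:
Bags: B1 = {1, 3, 5, 7, 9}  B2 = {1, 3, 5, 8, 9}  B3 = {0, 1, 3, 5, 8}  B4 = {1, 4, 5, 8, 9}  B5 = {1, 3, 5, 7, 10}  B6 = {1, 2, 3, 7, 10}  B7 = {1, 5, 6, 8, 9}
Tree: B1–B2, B2–B3, B2–B4, B1–B5, B5–B6, B2–B7
The largest bag has 5 vertices, giving width 4; this decomposition certifies tw(G) ≤ 4. On the other hand G contains the 5-clique {1, 2, 3, 7, 10}. A clique must lie in a single bag of any decomposition, so no decomposition can have width below 4. The upper and lower bounds meet at 4, so that is the treewidth.

4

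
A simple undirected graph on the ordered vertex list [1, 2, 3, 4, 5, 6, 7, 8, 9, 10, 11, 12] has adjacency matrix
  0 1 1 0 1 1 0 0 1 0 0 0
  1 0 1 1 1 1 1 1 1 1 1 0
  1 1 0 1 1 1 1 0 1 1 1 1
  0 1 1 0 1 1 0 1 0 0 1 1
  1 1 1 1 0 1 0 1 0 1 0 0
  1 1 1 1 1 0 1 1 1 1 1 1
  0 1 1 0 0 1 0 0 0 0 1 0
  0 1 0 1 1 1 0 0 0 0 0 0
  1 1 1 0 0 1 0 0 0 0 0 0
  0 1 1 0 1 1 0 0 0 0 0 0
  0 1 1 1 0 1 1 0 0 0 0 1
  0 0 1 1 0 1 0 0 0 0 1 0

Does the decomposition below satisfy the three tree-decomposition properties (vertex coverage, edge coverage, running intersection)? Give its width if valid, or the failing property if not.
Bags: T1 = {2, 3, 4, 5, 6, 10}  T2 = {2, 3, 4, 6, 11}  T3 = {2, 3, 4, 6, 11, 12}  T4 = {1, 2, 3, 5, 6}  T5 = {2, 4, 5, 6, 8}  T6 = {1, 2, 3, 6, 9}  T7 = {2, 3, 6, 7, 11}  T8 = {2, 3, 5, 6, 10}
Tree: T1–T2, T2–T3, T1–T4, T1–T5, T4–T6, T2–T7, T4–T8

A tree decomposition must satisfy three properties: every vertex lies in some bag; for every edge, both endpoints lie together in some bag; and for every vertex, the bags containing it form a connected subtree. Here bags containing vertex 10 are not connected in the tree, so the decomposition is invalid.

No — bags containing vertex 10 are not connected in the tree.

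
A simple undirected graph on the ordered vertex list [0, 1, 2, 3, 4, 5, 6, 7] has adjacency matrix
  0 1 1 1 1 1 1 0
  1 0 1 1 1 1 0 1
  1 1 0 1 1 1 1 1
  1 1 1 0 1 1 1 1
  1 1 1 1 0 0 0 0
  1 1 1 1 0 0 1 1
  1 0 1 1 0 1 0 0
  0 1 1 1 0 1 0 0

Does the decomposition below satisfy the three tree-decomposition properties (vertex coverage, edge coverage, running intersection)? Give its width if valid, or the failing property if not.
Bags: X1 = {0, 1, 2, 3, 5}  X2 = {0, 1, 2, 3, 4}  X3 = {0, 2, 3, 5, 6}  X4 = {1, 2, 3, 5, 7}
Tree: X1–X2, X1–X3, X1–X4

Vertex coverage: the bags together contain {0, 1, 2, 3, 4, 5, 6, 7}, the full vertex set. Edge coverage: each edge of G has both endpoints in at least one bag. Running intersection: for every vertex, the bags containing it form a connected subtree. All three properties hold, so this is a valid tree decomposition of width max|bag| − 1 = 4, and hence tw(G) ≤ 4.

Yes; width 4.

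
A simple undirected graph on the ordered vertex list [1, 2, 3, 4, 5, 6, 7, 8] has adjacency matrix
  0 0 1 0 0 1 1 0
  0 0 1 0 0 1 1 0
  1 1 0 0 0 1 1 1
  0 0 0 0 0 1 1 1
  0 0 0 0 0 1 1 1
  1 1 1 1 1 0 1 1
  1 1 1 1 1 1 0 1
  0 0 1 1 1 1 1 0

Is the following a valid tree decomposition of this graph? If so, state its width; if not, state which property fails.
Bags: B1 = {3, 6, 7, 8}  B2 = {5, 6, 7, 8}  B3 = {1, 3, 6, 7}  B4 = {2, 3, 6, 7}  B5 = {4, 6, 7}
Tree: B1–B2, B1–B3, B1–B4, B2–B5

No — edge (8,4) lies in no bag.

A tree decomposition must satisfy three properties: every vertex lies in some bag; for every edge, both endpoints lie together in some bag; and for every vertex, the bags containing it form a connected subtree. Here edge (8,4) lies in no bag, so the decomposition is invalid.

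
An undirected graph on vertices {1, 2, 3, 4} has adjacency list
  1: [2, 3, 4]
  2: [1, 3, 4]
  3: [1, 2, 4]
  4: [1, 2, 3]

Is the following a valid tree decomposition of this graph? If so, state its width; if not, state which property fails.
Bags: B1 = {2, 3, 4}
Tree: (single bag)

A tree decomposition must satisfy three properties: every vertex lies in some bag; for every edge, both endpoints lie together in some bag; and for every vertex, the bags containing it form a connected subtree. Here vertex 1 appears in no bag, so the decomposition is invalid.

No — vertex 1 appears in no bag.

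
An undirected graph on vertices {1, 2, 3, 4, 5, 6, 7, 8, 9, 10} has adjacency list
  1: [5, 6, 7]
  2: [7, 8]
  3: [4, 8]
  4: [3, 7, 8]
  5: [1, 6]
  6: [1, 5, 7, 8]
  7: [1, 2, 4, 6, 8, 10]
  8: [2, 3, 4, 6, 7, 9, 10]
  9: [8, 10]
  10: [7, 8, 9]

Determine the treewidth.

A width-2 tree decomposition is:
Bags: B1 = {6, 7, 8}  B2 = {4, 7, 8}  B3 = {2, 7, 8}  B4 = {7, 8, 10}  B5 = {3, 4, 8}  B6 = {1, 6, 7}  B7 = {1, 5, 6}  B8 = {8, 9, 10}
Tree: B1–B2, B1–B3, B3–B4, B2–B5, B1–B6, B6–B7, B4–B8
Every bag has size at most 3, so the width is 3 − 1 = 2 and tw(G) ≤ 2. Conversely, {8, 9, 10} is a clique of size 3, and the vertices of any clique must share a bag in every tree decomposition; so some bag has ≥ 3 vertices and tw(G) ≥ 2. Hence tw(G) = 2 exactly.

2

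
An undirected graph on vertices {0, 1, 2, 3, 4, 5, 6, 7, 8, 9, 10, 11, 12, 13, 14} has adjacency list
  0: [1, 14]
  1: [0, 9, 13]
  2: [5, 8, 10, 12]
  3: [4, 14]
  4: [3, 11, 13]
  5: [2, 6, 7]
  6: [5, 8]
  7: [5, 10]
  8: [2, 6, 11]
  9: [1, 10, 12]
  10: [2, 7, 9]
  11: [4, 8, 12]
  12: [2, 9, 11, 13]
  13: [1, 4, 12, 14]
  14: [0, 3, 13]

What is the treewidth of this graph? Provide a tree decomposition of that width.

Treewidth 3.
One optimal decomposition is:
Bags: B1 = {0, 3, 4, 14}  B2 = {0, 4, 13, 14}  B3 = {0, 1, 4, 13}  B4 = {1, 4, 11, 13}  B5 = {1, 11, 12, 13}  B6 = {1, 9, 11, 12}  B7 = {8, 9, 11, 12}  B8 = {2, 8, 9, 12}  B9 = {2, 8, 9, 10}  B10 = {2, 6, 8, 10}  B11 = {2, 5, 6, 10}  B12 = {5, 6, 7, 10}
Tree: B1–B2, B2–B3, B3–B4, B4–B5, B5–B6, B6–B7, B7–B8, B8–B9, B9–B10, B10–B11, B11–B12

Each bag holds 4 vertices, so the decomposition has width 3, which upper-bounds the treewidth. For the lower bound: the 4 vertex sets {0,3,14}, {4}, {13}, {1,9,11,12} are disjoint, each induces a connected subgraph, and every pair is joined by at least one edge of G. Contracting each set to a single vertex therefore yields K_{4} as a minor, and since treewidth is minor-monotone, tw(G) ≥ tw(K_{4}) = 3. Hence tw(G) = 3 exactly.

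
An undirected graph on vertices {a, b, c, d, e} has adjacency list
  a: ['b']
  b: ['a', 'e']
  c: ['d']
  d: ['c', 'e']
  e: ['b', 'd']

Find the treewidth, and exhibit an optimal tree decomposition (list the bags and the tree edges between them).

Each bag holds 2 vertices, so the decomposition has width 1, which upper-bounds the treewidth. Any graph with an edge has treewidth ≥ 1, and G has the edge c–d. Therefore the treewidth is 1.

Treewidth 1.
One optimal decomposition is:
Bags: B1 = {c, d}  B2 = {d, e}  B3 = {b, e}  B4 = {a, b}
Tree: B1–B2, B2–B3, B3–B4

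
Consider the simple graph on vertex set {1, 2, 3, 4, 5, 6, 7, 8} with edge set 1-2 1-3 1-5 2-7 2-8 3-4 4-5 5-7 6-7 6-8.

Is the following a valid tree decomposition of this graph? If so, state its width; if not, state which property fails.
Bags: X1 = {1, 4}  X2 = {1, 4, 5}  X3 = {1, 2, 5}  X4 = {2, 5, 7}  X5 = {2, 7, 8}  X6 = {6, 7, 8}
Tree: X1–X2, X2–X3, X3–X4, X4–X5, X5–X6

No — vertex 3 appears in no bag.

A tree decomposition must satisfy three properties: every vertex lies in some bag; for every edge, both endpoints lie together in some bag; and for every vertex, the bags containing it form a connected subtree. Here vertex 3 appears in no bag, so the decomposition is invalid.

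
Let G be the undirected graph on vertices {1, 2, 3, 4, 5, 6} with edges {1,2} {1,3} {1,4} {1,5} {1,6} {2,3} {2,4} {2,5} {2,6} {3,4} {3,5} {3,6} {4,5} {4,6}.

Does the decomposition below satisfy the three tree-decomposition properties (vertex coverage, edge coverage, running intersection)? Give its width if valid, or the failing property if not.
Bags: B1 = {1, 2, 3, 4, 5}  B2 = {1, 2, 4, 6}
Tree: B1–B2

No — edge (3,6) lies in no bag.

A tree decomposition must satisfy three properties: every vertex lies in some bag; for every edge, both endpoints lie together in some bag; and for every vertex, the bags containing it form a connected subtree. Here edge (3,6) lies in no bag, so the decomposition is invalid.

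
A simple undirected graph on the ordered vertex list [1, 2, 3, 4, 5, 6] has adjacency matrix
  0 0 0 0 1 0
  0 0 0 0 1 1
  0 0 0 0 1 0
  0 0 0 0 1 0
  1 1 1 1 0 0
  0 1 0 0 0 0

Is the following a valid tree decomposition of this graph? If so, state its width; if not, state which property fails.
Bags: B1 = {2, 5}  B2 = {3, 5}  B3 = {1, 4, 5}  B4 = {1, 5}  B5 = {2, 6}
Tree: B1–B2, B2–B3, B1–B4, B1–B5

A tree decomposition must satisfy three properties: every vertex lies in some bag; for every edge, both endpoints lie together in some bag; and for every vertex, the bags containing it form a connected subtree. Here bags containing vertex 1 are not connected in the tree, so the decomposition is invalid.

No — bags containing vertex 1 are not connected in the tree.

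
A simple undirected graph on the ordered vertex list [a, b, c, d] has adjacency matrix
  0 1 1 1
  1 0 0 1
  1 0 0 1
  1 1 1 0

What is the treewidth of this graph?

2

A width-2 tree decomposition is:
Bags: B1 = {a, c, d}  B2 = {a, b, d}
Tree: B1–B2
Each bag holds 3 vertices, so the decomposition has width 2, which upper-bounds the treewidth. On the other hand G contains the 3-clique {a, c, d}. A clique must lie in a single bag of any decomposition, so no decomposition can have width below 2. The upper and lower bounds meet at 2, so that is the treewidth.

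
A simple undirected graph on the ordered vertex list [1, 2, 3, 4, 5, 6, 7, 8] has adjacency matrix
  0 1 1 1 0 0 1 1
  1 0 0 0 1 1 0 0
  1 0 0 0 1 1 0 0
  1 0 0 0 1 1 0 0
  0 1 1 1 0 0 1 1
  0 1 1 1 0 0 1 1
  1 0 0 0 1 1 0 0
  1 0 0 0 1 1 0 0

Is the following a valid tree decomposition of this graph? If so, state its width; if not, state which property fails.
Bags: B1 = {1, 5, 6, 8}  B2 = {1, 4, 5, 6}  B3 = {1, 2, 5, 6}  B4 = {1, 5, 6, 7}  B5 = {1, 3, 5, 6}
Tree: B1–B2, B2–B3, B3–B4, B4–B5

Yes; width 3.

Vertex coverage: the bags together contain {1, 2, 3, 4, 5, 6, 7, 8}, the full vertex set. Edge coverage: each edge of G has both endpoints in at least one bag. Running intersection: for every vertex, the bags containing it form a connected subtree. All three properties hold, so this is a valid tree decomposition of width max|bag| − 1 = 3, and hence tw(G) ≤ 3.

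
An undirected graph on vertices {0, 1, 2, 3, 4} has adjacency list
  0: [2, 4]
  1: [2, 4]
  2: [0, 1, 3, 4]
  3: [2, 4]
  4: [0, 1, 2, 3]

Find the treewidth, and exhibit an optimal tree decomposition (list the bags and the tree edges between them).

Treewidth 2.
One optimal decomposition is:
Bags: B1 = {0, 2, 4}  B2 = {1, 2, 4}  B3 = {2, 3, 4}
Tree: B1–B2, B1–B3

Each bag holds 3 vertices, so the decomposition has width 2, which upper-bounds the treewidth. For the lower bound, the 3 vertices {0, 2, 4} are pairwise adjacent, and any tree decomposition puts a clique entirely inside one bag — forcing width ≥ 2. The upper and lower bounds meet at 2, so that is the treewidth.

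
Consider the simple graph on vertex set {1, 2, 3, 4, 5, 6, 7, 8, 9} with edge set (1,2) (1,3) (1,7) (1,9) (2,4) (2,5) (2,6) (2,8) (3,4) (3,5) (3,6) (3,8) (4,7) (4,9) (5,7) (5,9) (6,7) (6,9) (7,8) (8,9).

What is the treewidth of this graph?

4

A width-4 tree decomposition is:
Bags: B1 = {2, 3, 5, 7, 9}  B2 = {2, 3, 6, 7, 9}  B3 = {1, 2, 3, 7, 9}  B4 = {2, 3, 4, 7, 9}  B5 = {2, 3, 7, 8, 9}
Tree: B1–B2, B2–B3, B3–B4, B4–B5
Every bag has size at most 5, so the width is 5 − 1 = 4 and tw(G) ≤ 4. For the lower bound: the 5 vertex sets {3,5}, {6,9}, {1,7}, {2}, {4} are disjoint, each induces a connected subgraph, and every pair is joined by at least one edge of G. Contracting each set to a single vertex therefore yields K_{5} as a minor, and since treewidth is minor-monotone, tw(G) ≥ tw(K_{5}) = 4. Therefore the treewidth is 4.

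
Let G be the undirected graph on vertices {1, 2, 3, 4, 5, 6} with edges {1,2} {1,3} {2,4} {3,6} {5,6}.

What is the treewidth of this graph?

A width-1 tree decomposition is:
Bags: B1 = {5, 6}  B2 = {3, 6}  B3 = {1, 3}  B4 = {1, 2}  B5 = {2, 4}
Tree: B1–B2, B2–B3, B3–B4, B4–B5
The largest bag has 2 vertices, giving width 1; this decomposition certifies tw(G) ≤ 1. Any graph with an edge has treewidth ≥ 1, and G has the edge 5–6. Hence tw(G) = 1 exactly.

1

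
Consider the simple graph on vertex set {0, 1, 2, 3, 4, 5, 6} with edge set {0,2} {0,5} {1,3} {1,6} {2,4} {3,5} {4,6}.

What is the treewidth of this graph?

A width-2 tree decomposition is:
Bags: B1 = {1, 3, 5}  B2 = {1, 5, 6}  B3 = {4, 5, 6}  B4 = {2, 4, 5}  B5 = {0, 2, 5}
Tree: B1–B2, B2–B3, B3–B4, B4–B5
Each bag holds 3 vertices, so the decomposition has width 2, which upper-bounds the treewidth. The edges 5–3–1–6–4–2–0–5 form a cycle, so G is not a tree and its treewidth is at least 2. The upper and lower bounds meet at 2, so that is the treewidth.

2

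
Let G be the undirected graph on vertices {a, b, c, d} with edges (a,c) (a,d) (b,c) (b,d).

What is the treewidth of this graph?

A width-2 tree decomposition is:
Bags: B1 = {a, b, c}  B2 = {a, b, d}
Tree: B1–B2
The largest bag has 3 vertices, giving width 2; this decomposition certifies tw(G) ≤ 2. The edges a–c–b–d–a form a cycle, so G is not a tree and its treewidth is at least 2. Combining the bounds, tw(G) = 2.

2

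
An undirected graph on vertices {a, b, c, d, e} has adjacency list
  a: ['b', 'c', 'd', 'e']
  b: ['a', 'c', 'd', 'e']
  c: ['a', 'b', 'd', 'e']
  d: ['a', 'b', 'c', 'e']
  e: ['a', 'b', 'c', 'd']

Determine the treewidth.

A width-4 tree decomposition is:
Bags: B1 = {a, b, c, d, e}
Tree: (single bag)
With just one bag of size 5, the width is 5 − 1 = 4, so tw(G) ≤ 4. Conversely, {a, b, c, d, e} is a clique of size 5, and the vertices of any clique must share a bag in every tree decomposition; so some bag has ≥ 5 vertices and tw(G) ≥ 4. Hence tw(G) = 4 exactly.

4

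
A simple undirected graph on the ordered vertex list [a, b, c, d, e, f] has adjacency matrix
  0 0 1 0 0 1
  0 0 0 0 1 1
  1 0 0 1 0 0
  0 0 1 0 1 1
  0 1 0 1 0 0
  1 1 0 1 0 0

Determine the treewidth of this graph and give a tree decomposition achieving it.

Treewidth 2.
Bags: B1 = {a, c, f}  B2 = {c, d, f}  B3 = {b, d, f}  B4 = {b, d, e}
Tree: B1–B2, B2–B3, B3–B4

The largest bag has 3 vertices, giving width 2; this decomposition certifies tw(G) ≤ 2. The edges a–c–d–f–a form a cycle, so G is not a tree and its treewidth is at least 2. The upper and lower bounds meet at 2, so that is the treewidth.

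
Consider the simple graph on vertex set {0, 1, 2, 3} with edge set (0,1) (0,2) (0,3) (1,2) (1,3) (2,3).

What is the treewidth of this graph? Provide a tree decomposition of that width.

Treewidth 3.
One optimal decomposition is:
Bags: B1 = {0, 1, 2, 3}
Tree: (single bag)

With just one bag of size 4, the width is 4 − 1 = 3, so tw(G) ≤ 3. Conversely, {0, 1, 2, 3} is a clique of size 4, and the vertices of any clique must share a bag in every tree decomposition; so some bag has ≥ 4 vertices and tw(G) ≥ 3. Combining the bounds, tw(G) = 3.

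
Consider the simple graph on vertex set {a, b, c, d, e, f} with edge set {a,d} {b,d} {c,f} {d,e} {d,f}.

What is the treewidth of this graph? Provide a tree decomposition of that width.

Treewidth 1.
One such decomposition:
Bags: B1 = {d, e}  B2 = {d, f}  B3 = {a, d}  B4 = {c, f}  B5 = {b, d}
Tree: B1–B2, B1–B3, B2–B4, B1–B5

The largest bag has 2 vertices, giving width 1; this decomposition certifies tw(G) ≤ 1. G has an edge, so its treewidth is at least 1. Combining the bounds, tw(G) = 1.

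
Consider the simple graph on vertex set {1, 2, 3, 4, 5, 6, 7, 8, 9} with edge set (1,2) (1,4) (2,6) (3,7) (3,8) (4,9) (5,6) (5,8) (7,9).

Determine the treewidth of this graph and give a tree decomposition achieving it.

Treewidth 2.
One such decomposition:
Bags: B1 = {1, 2, 4}  B2 = {2, 4, 6}  B3 = {4, 5, 6}  B4 = {4, 5, 8}  B5 = {3, 4, 8}  B6 = {3, 4, 7}  B7 = {4, 7, 9}
Tree: B1–B2, B2–B3, B3–B4, B4–B5, B5–B6, B6–B7

Every bag has size at most 3, so the width is 3 − 1 = 2 and tw(G) ≤ 2. The edges 4–1–2–6–5–8–3–7–9–4 form a cycle, so G is not a tree and its treewidth is at least 2. Therefore the treewidth is 2.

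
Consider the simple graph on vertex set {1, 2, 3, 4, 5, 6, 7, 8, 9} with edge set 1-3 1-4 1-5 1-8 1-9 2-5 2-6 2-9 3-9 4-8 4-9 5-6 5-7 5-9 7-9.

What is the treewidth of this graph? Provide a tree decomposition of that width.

Treewidth 2.
One optimal decomposition is:
Bags: B1 = {2, 5, 9}  B2 = {2, 5, 6}  B3 = {1, 5, 9}  B4 = {1, 3, 9}  B5 = {1, 4, 9}  B6 = {1, 4, 8}  B7 = {5, 7, 9}
Tree: B1–B2, B1–B3, B3–B4, B3–B5, B5–B6, B3–B7

The largest bag has 3 vertices, giving width 2; this decomposition certifies tw(G) ≤ 2. For the lower bound, the 3 vertices {1, 4, 8} are pairwise adjacent, and any tree decomposition puts a clique entirely inside one bag — forcing width ≥ 2. Hence tw(G) = 2 exactly.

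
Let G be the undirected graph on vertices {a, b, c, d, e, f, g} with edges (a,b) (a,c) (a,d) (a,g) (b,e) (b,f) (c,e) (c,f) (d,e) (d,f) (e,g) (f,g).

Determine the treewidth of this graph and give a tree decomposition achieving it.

Every bag has size at most 4, so the width is 4 − 1 = 3 and tw(G) ≤ 3. For the lower bound: the 4 vertex sets {a,b}, {d,e}, {f}, {g} are disjoint, each induces a connected subgraph, and every pair is joined by at least one edge of G. Contracting each set to a single vertex therefore yields K_{4} as a minor, and since treewidth is minor-monotone, tw(G) ≥ tw(K_{4}) = 3. Combining the bounds, tw(G) = 3.

Treewidth 3.
One such decomposition:
Bags: B1 = {a, b, e, f}  B2 = {a, d, e, f}  B3 = {a, e, f, g}  B4 = {a, c, e, f}
Tree: B1–B2, B2–B3, B3–B4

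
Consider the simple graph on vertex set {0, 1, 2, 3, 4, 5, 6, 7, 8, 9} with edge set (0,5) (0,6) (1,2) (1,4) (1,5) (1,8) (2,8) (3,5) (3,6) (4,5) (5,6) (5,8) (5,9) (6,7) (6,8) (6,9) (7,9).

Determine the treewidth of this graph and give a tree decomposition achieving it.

The largest bag has 3 vertices, giving width 2; this decomposition certifies tw(G) ≤ 2. Conversely, {1, 2, 8} is a clique of size 3, and the vertices of any clique must share a bag in every tree decomposition; so some bag has ≥ 3 vertices and tw(G) ≥ 2. Combining the bounds, tw(G) = 2.

Treewidth 2.
One optimal decomposition is:
Bags: B1 = {0, 5, 6}  B2 = {5, 6, 8}  B3 = {1, 5, 8}  B4 = {3, 5, 6}  B5 = {1, 2, 8}  B6 = {1, 4, 5}  B7 = {5, 6, 9}  B8 = {6, 7, 9}
Tree: B1–B2, B2–B3, B1–B4, B3–B5, B3–B6, B2–B7, B7–B8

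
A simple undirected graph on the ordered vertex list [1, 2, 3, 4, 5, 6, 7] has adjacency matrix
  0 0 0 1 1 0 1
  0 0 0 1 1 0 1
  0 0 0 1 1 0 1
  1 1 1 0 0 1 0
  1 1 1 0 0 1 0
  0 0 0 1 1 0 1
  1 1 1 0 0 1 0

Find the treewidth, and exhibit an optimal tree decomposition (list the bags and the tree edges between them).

Treewidth 3.
One optimal decomposition is:
Bags: B1 = {3, 4, 5, 7}  B2 = {2, 4, 5, 7}  B3 = {4, 5, 6, 7}  B4 = {1, 4, 5, 7}
Tree: B1–B2, B2–B3, B3–B4

Every bag has size at most 4, so the width is 4 − 1 = 3 and tw(G) ≤ 3. For the lower bound: the 4 vertex sets {3,5}, {2,4}, {7}, {6} are disjoint, each induces a connected subgraph, and every pair is joined by at least one edge of G. Contracting each set to a single vertex therefore yields K_{4} as a minor, and since treewidth is minor-monotone, tw(G) ≥ tw(K_{4}) = 3. Hence tw(G) = 3 exactly.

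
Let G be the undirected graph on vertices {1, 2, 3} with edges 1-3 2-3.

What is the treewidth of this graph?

1

A width-1 tree decomposition is:
Bags: B1 = {1, 3}  B2 = {2, 3}
Tree: B1–B2
The largest bag has 2 vertices, giving width 1; this decomposition certifies tw(G) ≤ 1. Any graph with an edge has treewidth ≥ 1, and G has the edge 3–1. Hence tw(G) = 1 exactly.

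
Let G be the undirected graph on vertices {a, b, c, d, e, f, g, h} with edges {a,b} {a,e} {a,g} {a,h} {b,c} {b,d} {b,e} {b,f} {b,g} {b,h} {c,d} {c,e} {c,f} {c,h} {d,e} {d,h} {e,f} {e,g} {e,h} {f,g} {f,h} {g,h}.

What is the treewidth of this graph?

A width-4 tree decomposition is:
Bags: B1 = {a, b, e, g, h}  B2 = {b, e, f, g, h}  B3 = {b, c, e, f, h}  B4 = {b, c, d, e, h}
Tree: B1–B2, B2–B3, B3–B4
Each bag holds 5 vertices, so the decomposition has width 4, which upper-bounds the treewidth. For the lower bound, the 5 vertices {b, c, d, e, h} are pairwise adjacent, and any tree decomposition puts a clique entirely inside one bag — forcing width ≥ 4. The upper and lower bounds meet at 4, so that is the treewidth.

4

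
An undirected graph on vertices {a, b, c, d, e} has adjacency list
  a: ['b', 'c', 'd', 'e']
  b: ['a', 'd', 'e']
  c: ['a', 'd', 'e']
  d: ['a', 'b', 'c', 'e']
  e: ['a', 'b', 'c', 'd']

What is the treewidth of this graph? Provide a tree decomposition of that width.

Every bag has size at most 4, so the width is 4 − 1 = 3 and tw(G) ≤ 3. On the other hand G contains the 4-clique {a, c, d, e}. A clique must lie in a single bag of any decomposition, so no decomposition can have width below 3. Combining the bounds, tw(G) = 3.

Treewidth 3.
One such decomposition:
Bags: B1 = {a, c, d, e}  B2 = {a, b, d, e}
Tree: B1–B2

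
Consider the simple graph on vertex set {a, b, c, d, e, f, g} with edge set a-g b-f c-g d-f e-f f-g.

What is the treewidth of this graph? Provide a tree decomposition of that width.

Treewidth 1.
One such decomposition:
Bags: B1 = {d, f}  B2 = {b, f}  B3 = {f, g}  B4 = {c, g}  B5 = {e, f}  B6 = {a, g}
Tree: B1–B2, B1–B3, B3–B4, B2–B5, B4–B6

The largest bag has 2 vertices, giving width 1; this decomposition certifies tw(G) ≤ 1. Any graph with an edge has treewidth ≥ 1, and G has the edge d–f. Combining the bounds, tw(G) = 1.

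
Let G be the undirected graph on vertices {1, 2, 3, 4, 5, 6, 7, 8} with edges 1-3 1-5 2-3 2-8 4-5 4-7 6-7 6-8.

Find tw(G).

2

A width-2 tree decomposition is:
Bags: B1 = {4, 5, 7}  B2 = {1, 5, 7}  B3 = {1, 3, 7}  B4 = {2, 3, 7}  B5 = {2, 7, 8}  B6 = {6, 7, 8}
Tree: B1–B2, B2–B3, B3–B4, B4–B5, B5–B6
Every bag has size at most 3, so the width is 3 − 1 = 2 and tw(G) ≤ 2. Since 7–4–5–1–3–2–8–6–7 is a cycle in G, G is not acyclic. Forests are exactly the graphs of treewidth ≤ 1, so tw(G) ≥ 2. Therefore the treewidth is 2.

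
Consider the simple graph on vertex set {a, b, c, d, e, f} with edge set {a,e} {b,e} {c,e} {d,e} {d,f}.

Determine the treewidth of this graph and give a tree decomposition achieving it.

Treewidth 1.
One optimal decomposition is:
Bags: B1 = {d, e}  B2 = {d, f}  B3 = {c, e}  B4 = {a, e}  B5 = {b, e}
Tree: B1–B2, B1–B3, B3–B4, B1–B5

The largest bag has 2 vertices, giving width 1; this decomposition certifies tw(G) ≤ 1. Any graph with an edge has treewidth ≥ 1, and G has the edge d–e. Hence tw(G) = 1 exactly.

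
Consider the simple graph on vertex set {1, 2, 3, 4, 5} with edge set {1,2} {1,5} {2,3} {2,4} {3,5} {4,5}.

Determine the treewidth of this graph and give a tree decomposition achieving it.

Each bag holds 3 vertices, so the decomposition has width 2, which upper-bounds the treewidth. The edges 3–2–4–5–3 form a cycle, so G is not a tree and its treewidth is at least 2. Hence tw(G) = 2 exactly.

Treewidth 2.
Bags: B1 = {2, 3, 5}  B2 = {2, 4, 5}  B3 = {1, 2, 5}
Tree: B1–B2, B2–B3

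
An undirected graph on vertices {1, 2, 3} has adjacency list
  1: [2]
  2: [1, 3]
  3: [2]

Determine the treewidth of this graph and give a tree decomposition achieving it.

Every bag has size at most 2, so the width is 2 − 1 = 1 and tw(G) ≤ 1. Any graph with an edge has treewidth ≥ 1, and G has the edge 2–3. The upper and lower bounds meet at 1, so that is the treewidth.

Treewidth 1.
One such decomposition:
Bags: B1 = {2, 3}  B2 = {1, 2}
Tree: B1–B2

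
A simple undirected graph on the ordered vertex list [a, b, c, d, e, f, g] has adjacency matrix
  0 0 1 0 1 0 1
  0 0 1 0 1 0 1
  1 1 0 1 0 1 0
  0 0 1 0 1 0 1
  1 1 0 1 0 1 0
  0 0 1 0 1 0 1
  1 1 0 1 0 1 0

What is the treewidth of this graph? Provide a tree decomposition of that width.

The largest bag has 4 vertices, giving width 3; this decomposition certifies tw(G) ≤ 3. For the lower bound: the 4 vertex sets {b,g}, {d,e}, {c}, {f} are disjoint, each induces a connected subgraph, and every pair is joined by at least one edge of G. Contracting each set to a single vertex therefore yields K_{4} as a minor, and since treewidth is minor-monotone, tw(G) ≥ tw(K_{4}) = 3. Therefore the treewidth is 3.

Treewidth 3.
Bags: B1 = {b, c, e, g}  B2 = {c, d, e, g}  B3 = {c, e, f, g}  B4 = {a, c, e, g}
Tree: B1–B2, B2–B3, B3–B4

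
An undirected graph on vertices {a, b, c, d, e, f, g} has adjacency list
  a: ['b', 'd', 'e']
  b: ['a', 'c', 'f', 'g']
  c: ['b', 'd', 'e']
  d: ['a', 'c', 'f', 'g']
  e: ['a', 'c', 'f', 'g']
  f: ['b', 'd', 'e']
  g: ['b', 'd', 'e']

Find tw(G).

3

A width-3 tree decomposition is:
Bags: B1 = {b, d, e, g}  B2 = {a, b, d, e}  B3 = {b, c, d, e}  B4 = {b, d, e, f}
Tree: B1–B2, B2–B3, B3–B4
The largest bag has 4 vertices, giving width 3; this decomposition certifies tw(G) ≤ 3. For the lower bound: the 4 vertex sets {d,g}, {a,e}, {b}, {c} are disjoint, each induces a connected subgraph, and every pair is joined by at least one edge of G. Contracting each set to a single vertex therefore yields K_{4} as a minor, and since treewidth is minor-monotone, tw(G) ≥ tw(K_{4}) = 3. Combining the bounds, tw(G) = 3.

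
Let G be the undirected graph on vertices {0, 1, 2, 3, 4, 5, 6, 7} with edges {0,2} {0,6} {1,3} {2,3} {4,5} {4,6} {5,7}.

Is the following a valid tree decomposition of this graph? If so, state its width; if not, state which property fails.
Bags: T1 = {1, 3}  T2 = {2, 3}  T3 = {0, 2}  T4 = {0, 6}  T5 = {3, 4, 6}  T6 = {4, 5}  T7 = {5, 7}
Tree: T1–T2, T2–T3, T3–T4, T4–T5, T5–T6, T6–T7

A tree decomposition must satisfy three properties: every vertex lies in some bag; for every edge, both endpoints lie together in some bag; and for every vertex, the bags containing it form a connected subtree. Here bags containing vertex 3 are not connected in the tree, so the decomposition is invalid.

No — bags containing vertex 3 are not connected in the tree.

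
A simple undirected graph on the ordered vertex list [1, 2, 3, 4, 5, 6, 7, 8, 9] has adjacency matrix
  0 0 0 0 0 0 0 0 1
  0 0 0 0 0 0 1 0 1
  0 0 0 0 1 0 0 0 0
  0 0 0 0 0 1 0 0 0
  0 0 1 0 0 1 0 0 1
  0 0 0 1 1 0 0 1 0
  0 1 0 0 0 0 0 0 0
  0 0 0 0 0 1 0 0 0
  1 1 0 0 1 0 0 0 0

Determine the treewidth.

A width-1 tree decomposition is:
Bags: B1 = {5, 6}  B2 = {6, 8}  B3 = {5, 9}  B4 = {3, 5}  B5 = {1, 9}  B6 = {2, 9}  B7 = {4, 6}  B8 = {2, 7}
Tree: B1–B2, B1–B3, B1–B4, B3–B5, B3–B6, B2–B7, B6–B8
Every bag has size at most 2, so the width is 2 − 1 = 1 and tw(G) ≤ 1. Since G has at least one edge (e.g. 5–6), it is not an edgeless graph, so tw(G) ≥ 1. Combining the bounds, tw(G) = 1.

1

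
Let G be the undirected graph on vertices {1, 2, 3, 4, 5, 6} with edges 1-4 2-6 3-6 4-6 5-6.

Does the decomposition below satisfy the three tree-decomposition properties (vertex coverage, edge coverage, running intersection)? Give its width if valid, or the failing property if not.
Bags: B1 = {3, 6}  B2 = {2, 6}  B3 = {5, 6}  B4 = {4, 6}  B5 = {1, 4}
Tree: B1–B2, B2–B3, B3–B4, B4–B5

Every vertex of G appears in some bag (union = {1, 2, 3, 4, 5, 6}); every edge is covered by a bag; and for each vertex v the set of bags containing v is connected in the bag tree. The decomposition is therefore valid. The largest bag has 2 vertices, so the width is 1.

Yes; width 1.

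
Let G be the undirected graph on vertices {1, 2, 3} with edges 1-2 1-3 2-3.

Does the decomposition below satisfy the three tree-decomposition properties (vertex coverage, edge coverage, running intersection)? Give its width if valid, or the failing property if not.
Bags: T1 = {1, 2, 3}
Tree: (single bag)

Checking the three conditions: (i) the bags cover all of {1, 2, 3}; (ii) for each edge, some bag contains both endpoints; (iii) the bags containing any fixed vertex form a subtree. All hold, so the decomposition is valid with width 3 − 1 = 2.

Yes; width 2.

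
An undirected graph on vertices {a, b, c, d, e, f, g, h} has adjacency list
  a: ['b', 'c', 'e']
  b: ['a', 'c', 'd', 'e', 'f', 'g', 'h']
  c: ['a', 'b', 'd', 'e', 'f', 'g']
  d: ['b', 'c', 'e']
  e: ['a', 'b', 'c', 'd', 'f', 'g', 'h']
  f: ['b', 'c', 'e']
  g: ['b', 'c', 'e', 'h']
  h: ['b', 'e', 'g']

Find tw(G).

3

A width-3 tree decomposition is:
Bags: B1 = {b, c, e, g}  B2 = {b, e, g, h}  B3 = {a, b, c, e}  B4 = {b, c, d, e}  B5 = {b, c, e, f}
Tree: B1–B2, B1–B3, B3–B4, B3–B5
The largest bag has 4 vertices, giving width 3; this decomposition certifies tw(G) ≤ 3. On the other hand G contains the 4-clique {b, e, g, h}. A clique must lie in a single bag of any decomposition, so no decomposition can have width below 3. The upper and lower bounds meet at 3, so that is the treewidth.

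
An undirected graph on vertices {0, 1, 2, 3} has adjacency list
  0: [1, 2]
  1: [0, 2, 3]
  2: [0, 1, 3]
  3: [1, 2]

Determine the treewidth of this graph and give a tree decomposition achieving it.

Treewidth 2.
One optimal decomposition is:
Bags: B1 = {1, 2, 3}  B2 = {0, 1, 2}
Tree: B1–B2

The largest bag has 3 vertices, giving width 2; this decomposition certifies tw(G) ≤ 2. Conversely, {0, 1, 2} is a clique of size 3, and the vertices of any clique must share a bag in every tree decomposition; so some bag has ≥ 3 vertices and tw(G) ≥ 2. The upper and lower bounds meet at 2, so that is the treewidth.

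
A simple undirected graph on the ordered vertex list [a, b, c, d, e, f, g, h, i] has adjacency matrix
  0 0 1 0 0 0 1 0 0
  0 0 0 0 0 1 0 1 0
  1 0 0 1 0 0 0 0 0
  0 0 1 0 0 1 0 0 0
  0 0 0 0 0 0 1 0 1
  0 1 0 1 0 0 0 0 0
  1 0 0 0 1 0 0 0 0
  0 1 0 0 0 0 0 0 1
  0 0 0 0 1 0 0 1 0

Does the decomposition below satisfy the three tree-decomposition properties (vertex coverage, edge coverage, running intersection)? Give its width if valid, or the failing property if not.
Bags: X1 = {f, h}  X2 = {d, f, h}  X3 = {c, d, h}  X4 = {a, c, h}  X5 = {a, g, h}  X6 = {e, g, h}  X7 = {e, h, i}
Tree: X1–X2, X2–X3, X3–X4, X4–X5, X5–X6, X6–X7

A tree decomposition must satisfy three properties: every vertex lies in some bag; for every edge, both endpoints lie together in some bag; and for every vertex, the bags containing it form a connected subtree. Here vertex b appears in no bag, so the decomposition is invalid.

No — vertex b appears in no bag.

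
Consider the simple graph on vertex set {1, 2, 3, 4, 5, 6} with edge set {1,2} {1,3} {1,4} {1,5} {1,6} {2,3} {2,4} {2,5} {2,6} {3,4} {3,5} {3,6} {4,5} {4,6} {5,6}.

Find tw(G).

5

A width-5 tree decomposition is:
Bags: B1 = {1, 2, 3, 4, 5, 6}
Tree: (single bag)
With just one bag of size 6, the width is 6 − 1 = 5, so tw(G) ≤ 5. On the other hand G contains the 6-clique {1, 2, 3, 4, 5, 6}. A clique must lie in a single bag of any decomposition, so no decomposition can have width below 5. Combining the bounds, tw(G) = 5.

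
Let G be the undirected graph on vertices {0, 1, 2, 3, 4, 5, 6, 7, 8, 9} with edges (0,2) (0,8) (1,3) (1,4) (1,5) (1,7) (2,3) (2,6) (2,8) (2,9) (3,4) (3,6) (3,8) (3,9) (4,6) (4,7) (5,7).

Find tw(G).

2

A width-2 tree decomposition is:
Bags: B1 = {1, 3, 4}  B2 = {1, 4, 7}  B3 = {1, 5, 7}  B4 = {3, 4, 6}  B5 = {2, 3, 6}  B6 = {2, 3, 8}  B7 = {0, 2, 8}  B8 = {2, 3, 9}
Tree: B1–B2, B2–B3, B1–B4, B4–B5, B5–B6, B6–B7, B5–B8
Each bag holds 3 vertices, so the decomposition has width 2, which upper-bounds the treewidth. On the other hand G contains the 3-clique {0, 2, 8}. A clique must lie in a single bag of any decomposition, so no decomposition can have width below 2. Hence tw(G) = 2 exactly.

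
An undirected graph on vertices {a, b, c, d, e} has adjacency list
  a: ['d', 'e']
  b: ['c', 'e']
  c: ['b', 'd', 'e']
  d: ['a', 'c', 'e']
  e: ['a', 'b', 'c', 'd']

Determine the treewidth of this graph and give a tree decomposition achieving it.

The largest bag has 3 vertices, giving width 2; this decomposition certifies tw(G) ≤ 2. For the lower bound, the 3 vertices {c, d, e} are pairwise adjacent, and any tree decomposition puts a clique entirely inside one bag — forcing width ≥ 2. Combining the bounds, tw(G) = 2.

Treewidth 2.
One such decomposition:
Bags: B1 = {c, d, e}  B2 = {a, d, e}  B3 = {b, c, e}
Tree: B1–B2, B1–B3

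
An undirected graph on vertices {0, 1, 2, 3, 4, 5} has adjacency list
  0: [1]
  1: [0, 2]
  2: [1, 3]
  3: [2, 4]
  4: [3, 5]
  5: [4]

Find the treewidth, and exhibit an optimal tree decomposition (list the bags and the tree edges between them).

Treewidth 1.
One optimal decomposition is:
Bags: B1 = {0, 1}  B2 = {1, 2}  B3 = {2, 3}  B4 = {3, 4}  B5 = {4, 5}
Tree: B1–B2, B2–B3, B3–B4, B4–B5

The largest bag has 2 vertices, giving width 1; this decomposition certifies tw(G) ≤ 1. Since G has at least one edge (e.g. 0–1), it is not an edgeless graph, so tw(G) ≥ 1. Therefore the treewidth is 1.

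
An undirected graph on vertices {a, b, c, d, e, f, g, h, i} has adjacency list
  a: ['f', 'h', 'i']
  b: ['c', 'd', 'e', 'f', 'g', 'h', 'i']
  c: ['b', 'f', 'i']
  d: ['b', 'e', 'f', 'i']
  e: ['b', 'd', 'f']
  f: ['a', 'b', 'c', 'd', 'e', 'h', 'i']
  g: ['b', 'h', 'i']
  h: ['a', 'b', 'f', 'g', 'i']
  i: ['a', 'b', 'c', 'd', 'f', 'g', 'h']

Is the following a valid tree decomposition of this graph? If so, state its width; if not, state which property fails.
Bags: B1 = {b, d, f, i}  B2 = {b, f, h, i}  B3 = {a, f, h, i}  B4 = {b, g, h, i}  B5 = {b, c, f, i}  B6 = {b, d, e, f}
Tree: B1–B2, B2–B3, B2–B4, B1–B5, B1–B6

Yes; width 3.

Checking the three conditions: (i) the bags cover all of {a, b, c, d, e, f, g, h, i}; (ii) for each edge, some bag contains both endpoints; (iii) the bags containing any fixed vertex form a subtree. All hold, so the decomposition is valid with width 4 − 1 = 3.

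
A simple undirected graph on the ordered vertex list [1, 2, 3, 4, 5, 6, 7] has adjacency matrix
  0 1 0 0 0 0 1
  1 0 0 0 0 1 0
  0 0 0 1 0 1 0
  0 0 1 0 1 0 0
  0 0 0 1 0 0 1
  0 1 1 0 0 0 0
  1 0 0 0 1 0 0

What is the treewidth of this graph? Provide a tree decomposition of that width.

Treewidth 2.
One optimal decomposition is:
Bags: B1 = {3, 4, 6}  B2 = {2, 4, 6}  B3 = {1, 2, 4}  B4 = {1, 4, 7}  B5 = {4, 5, 7}
Tree: B1–B2, B2–B3, B3–B4, B4–B5

Every bag has size at most 3, so the width is 3 − 1 = 2 and tw(G) ≤ 2. The edges 4–3–6–2–1–7–5–4 form a cycle, so G is not a tree and its treewidth is at least 2. Hence tw(G) = 2 exactly.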